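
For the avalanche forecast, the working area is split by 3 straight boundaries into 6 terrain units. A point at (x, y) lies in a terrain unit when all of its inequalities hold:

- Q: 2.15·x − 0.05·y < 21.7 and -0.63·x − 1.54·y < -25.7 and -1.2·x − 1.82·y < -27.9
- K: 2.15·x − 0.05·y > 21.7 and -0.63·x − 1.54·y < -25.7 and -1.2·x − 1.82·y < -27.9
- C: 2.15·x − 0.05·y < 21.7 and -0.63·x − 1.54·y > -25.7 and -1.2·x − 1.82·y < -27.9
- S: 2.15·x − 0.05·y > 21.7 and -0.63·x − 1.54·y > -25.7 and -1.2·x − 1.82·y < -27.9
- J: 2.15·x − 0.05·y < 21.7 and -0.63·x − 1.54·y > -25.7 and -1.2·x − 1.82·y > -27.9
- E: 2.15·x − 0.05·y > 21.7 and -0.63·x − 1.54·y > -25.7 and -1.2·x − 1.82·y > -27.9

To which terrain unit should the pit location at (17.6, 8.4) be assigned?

S

2.15·17.6 − 0.05·8.4 = 37.420, which is > 21.7
-0.63·17.6 − 1.54·8.4 = -24.024, which is > -25.7
-1.2·17.6 − 1.82·8.4 = -36.408, which is < -27.9
This sign pattern matches S.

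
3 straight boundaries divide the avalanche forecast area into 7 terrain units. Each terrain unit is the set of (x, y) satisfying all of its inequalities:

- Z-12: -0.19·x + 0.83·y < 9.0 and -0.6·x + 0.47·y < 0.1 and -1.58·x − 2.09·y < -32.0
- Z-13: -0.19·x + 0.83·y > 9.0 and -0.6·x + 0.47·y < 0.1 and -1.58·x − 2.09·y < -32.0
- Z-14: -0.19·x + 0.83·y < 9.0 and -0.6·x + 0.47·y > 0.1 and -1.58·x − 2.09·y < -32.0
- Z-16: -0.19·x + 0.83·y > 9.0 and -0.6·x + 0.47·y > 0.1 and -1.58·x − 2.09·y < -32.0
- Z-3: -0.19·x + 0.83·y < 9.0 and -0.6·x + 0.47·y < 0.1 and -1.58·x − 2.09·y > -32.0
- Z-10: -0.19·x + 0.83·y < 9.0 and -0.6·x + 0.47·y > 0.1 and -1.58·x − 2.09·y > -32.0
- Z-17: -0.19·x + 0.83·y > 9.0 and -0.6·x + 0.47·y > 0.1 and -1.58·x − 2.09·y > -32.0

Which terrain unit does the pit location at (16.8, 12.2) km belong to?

-0.19·16.8 + 0.83·12.2 = 6.934, which is < 9.0
-0.6·16.8 + 0.47·12.2 = -4.346, which is < 0.1
-1.58·16.8 − 2.09·12.2 = -52.042, which is < -32.0
This sign pattern matches Z-12.

Z-12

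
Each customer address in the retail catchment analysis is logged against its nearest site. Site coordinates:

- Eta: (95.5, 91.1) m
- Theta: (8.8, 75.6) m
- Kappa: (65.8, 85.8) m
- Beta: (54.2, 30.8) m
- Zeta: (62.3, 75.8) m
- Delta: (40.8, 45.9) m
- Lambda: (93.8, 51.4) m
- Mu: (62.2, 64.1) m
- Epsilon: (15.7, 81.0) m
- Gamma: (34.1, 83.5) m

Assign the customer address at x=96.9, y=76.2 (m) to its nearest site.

Eta

Squared distances to each site:
Eta: 223.970; Theta: 7761.970; Kappa: 1059.370; Beta: 3884.450; Zeta: 1197.320; Delta: 4065.300; Lambda: 624.650; Mu: 1350.500; Epsilon: 6616.480; Gamma: 3997.130.
Minimum at Eta.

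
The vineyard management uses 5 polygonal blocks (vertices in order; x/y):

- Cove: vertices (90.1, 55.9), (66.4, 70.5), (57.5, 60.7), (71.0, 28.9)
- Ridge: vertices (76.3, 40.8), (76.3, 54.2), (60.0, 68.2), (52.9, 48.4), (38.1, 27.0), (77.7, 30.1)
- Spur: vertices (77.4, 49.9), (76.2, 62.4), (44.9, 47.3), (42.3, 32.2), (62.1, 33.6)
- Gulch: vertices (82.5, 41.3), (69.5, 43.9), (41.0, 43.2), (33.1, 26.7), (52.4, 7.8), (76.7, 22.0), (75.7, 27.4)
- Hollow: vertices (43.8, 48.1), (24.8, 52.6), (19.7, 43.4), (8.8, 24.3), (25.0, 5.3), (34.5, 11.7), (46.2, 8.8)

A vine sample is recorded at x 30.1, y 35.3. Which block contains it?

Hollow

Cast a ray rightward from (30.1, 35.3). For each polygon, the edges (by vertex number in listed order) whose endpoints lie on opposite sides of y = 35.3, where each meets that height, and whether that is right or left of the point:
Cove: 3–4 at x≈68.28 (right), 4–1 at x≈75.53 (right) → 2 crossings.
Ridge: 4–5 at x≈43.84 (right), 6–1 at x≈77.02 (right) → 2 crossings.
Spur: 3–4 at x≈42.83 (right), 5–1 at x≈63.70 (right) → 2 crossings.
Gulch: 3–4 at x≈37.22 (right), 7–1 at x≈79.56 (right) → 2 crossings.
Hollow: 3–4 at x≈15.08 (left), 7–1 at x≈44.58 (right) → 1 crossing.
Only Hollow has an odd count, so the point is inside Hollow.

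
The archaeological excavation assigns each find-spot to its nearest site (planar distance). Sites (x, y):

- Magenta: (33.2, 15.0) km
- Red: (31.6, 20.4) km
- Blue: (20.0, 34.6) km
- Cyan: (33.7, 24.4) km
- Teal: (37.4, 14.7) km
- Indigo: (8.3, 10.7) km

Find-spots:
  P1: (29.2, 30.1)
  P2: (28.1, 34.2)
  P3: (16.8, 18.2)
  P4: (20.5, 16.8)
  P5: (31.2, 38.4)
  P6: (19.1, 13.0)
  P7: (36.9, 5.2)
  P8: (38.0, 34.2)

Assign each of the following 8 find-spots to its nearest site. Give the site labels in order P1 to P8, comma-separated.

P1 → Cyan (d²=52.74)
P2 → Blue (d²=65.77)
P3 → Indigo (d²=128.50)
P4 → Red (d²=136.17)
P5 → Blue (d²=139.88)
P6 → Indigo (d²=121.93)
P7 → Teal (d²=90.50)
P8 → Cyan (d²=114.53)

Cyan, Blue, Indigo, Red, Blue, Indigo, Teal, Cyan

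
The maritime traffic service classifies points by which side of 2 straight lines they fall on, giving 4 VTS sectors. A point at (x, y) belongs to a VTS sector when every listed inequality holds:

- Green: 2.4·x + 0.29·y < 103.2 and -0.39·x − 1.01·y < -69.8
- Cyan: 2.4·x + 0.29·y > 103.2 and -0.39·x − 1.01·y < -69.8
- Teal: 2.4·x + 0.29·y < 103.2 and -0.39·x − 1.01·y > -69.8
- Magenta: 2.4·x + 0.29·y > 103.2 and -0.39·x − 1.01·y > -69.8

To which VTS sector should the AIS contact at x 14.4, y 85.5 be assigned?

Green

2.4·14.4 + 0.29·85.5 = 59.355, which is < 103.2
-0.39·14.4 − 1.01·85.5 = -91.971, which is < -69.8
This sign pattern matches Green.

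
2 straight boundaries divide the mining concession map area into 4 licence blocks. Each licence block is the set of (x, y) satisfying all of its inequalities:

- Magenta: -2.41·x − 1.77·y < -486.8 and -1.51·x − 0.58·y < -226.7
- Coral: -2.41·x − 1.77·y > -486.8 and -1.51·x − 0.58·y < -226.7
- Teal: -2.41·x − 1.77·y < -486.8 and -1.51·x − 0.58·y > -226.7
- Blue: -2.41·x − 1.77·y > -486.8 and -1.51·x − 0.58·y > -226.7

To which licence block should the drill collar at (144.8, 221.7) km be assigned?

Magenta

-2.41·144.8 − 1.77·221.7 = -741.377, which is < -486.8
-1.51·144.8 − 0.58·221.7 = -347.234, which is < -226.7
This sign pattern matches Magenta.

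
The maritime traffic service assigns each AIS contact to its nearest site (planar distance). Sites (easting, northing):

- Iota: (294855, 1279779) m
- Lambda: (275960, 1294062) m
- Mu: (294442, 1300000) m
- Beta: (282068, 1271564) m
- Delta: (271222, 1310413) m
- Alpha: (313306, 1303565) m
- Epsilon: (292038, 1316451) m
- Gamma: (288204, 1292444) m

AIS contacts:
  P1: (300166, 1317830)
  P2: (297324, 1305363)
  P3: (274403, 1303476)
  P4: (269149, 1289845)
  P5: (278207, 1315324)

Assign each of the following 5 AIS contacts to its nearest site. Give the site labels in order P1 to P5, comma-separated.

P1 → Epsilon (d²=67966025.00)
P2 → Mu (d²=37067693.00)
P3 → Delta (d²=58240730.00)
P4 → Lambda (d²=64172810.00)
P5 → Delta (d²=72908146.00)

Epsilon, Mu, Delta, Lambda, Delta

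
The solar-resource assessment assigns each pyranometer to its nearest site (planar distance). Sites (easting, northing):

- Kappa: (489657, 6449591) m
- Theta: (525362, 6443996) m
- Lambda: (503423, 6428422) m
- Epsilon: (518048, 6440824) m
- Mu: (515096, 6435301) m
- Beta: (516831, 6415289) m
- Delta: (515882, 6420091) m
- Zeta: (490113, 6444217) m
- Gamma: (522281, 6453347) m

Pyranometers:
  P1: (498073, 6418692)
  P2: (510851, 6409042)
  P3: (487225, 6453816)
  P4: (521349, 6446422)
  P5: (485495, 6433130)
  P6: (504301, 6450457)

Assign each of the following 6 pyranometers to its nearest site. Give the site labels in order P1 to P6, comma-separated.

P1 → Lambda (d²=123295400.00)
P2 → Beta (d²=74785409.00)
P3 → Kappa (d²=23765249.00)
P4 → Theta (d²=21989645.00)
P5 → Zeta (d²=144247493.00)
P6 → Kappa (d²=215196692.00)

Lambda, Beta, Kappa, Theta, Zeta, Kappa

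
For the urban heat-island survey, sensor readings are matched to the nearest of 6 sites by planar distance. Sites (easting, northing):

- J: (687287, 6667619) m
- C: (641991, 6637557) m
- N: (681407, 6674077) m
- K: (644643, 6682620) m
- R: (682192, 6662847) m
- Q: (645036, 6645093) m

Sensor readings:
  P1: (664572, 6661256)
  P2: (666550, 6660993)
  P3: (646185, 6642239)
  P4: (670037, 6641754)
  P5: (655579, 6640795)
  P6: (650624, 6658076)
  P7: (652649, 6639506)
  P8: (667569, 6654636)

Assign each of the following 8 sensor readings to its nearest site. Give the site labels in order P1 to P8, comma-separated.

R, R, Q, R, Q, Q, Q, R

P1 → R (d²=312995681.00)
P2 → R (d²=248109480.00)
P3 → Q (d²=9465517.00)
P4 → R (d²=592658674.00)
P5 → Q (d²=129627653.00)
P6 → Q (d²=199784033.00)
P7 → Q (d²=89172338.00)
P8 → R (d²=281252650.00)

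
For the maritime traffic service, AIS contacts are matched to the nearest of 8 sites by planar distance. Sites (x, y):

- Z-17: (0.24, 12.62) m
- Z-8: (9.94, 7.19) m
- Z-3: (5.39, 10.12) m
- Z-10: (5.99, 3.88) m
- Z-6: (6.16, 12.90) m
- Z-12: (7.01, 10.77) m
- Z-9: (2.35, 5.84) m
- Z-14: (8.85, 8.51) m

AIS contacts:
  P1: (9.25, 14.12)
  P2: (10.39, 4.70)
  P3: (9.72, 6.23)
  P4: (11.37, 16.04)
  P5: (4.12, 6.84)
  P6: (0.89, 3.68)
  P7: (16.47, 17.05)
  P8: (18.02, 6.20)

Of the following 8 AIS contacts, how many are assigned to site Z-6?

3

P1 → Z-6
P2 → Z-8
P3 → Z-8
P4 → Z-6
P5 → Z-9
P6 → Z-9
P7 → Z-6
P8 → Z-8
3 of the 8 go to Z-6.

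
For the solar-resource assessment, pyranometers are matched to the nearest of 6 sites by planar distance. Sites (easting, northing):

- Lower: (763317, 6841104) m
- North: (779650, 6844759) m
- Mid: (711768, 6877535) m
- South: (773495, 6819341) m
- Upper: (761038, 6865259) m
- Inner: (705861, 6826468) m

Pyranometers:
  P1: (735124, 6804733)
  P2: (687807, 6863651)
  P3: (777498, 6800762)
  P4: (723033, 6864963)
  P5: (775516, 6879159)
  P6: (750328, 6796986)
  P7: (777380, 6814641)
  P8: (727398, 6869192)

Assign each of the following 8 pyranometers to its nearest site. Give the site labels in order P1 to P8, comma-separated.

Inner, Mid, South, Mid, Upper, South, South, Mid

P1 → Inner (d²=1328733394.00)
P2 → Mid (d²=766894977.00)
P3 → South (d²=361203250.00)
P4 → Mid (d²=284955409.00)
P5 → Upper (d²=402822484.00)
P6 → South (d²=1036455914.00)
P7 → South (d²=37183225.00)
P8 → Mid (d²=313902549.00)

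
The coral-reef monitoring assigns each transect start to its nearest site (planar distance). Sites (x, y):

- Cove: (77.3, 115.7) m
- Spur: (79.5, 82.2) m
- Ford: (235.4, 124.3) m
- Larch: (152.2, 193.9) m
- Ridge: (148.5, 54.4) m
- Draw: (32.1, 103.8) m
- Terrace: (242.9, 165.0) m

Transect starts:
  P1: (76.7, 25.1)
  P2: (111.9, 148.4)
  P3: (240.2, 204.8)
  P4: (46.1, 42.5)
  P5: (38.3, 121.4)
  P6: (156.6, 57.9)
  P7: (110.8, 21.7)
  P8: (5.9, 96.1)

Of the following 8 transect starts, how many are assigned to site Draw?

2

P1 → Spur
P2 → Cove
P3 → Terrace
P4 → Spur
P5 → Draw
P6 → Ridge
P7 → Ridge
P8 → Draw
2 of the 8 go to Draw.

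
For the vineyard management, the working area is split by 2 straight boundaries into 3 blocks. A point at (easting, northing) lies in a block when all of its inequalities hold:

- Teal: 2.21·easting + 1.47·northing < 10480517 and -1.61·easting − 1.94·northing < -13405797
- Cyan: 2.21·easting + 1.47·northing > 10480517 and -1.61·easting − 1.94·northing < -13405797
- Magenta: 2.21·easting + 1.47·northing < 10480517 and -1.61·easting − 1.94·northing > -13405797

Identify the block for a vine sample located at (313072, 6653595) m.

2.21·313072 + 1.47·6653595 = 10472673.770, which is < 10480517
-1.61·313072 − 1.94·6653595 = -13412020.220, which is < -13405797
This sign pattern matches Teal.

Teal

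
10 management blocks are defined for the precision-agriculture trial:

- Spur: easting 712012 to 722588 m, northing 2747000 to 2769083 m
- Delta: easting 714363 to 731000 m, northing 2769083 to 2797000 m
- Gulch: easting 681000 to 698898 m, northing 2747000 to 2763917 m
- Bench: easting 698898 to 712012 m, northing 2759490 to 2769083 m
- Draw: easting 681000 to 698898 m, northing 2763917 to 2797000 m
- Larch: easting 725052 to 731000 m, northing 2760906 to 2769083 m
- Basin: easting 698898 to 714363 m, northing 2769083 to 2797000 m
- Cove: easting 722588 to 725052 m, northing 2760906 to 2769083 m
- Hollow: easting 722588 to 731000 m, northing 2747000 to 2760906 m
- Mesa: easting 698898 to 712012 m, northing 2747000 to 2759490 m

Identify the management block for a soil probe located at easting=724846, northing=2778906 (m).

Delta

The point has easting = 724846 and northing = 2778906.
Only Delta satisfies 714363 ≤ easting ≤ 731000 and 2769083 ≤ northing ≤ 2797000.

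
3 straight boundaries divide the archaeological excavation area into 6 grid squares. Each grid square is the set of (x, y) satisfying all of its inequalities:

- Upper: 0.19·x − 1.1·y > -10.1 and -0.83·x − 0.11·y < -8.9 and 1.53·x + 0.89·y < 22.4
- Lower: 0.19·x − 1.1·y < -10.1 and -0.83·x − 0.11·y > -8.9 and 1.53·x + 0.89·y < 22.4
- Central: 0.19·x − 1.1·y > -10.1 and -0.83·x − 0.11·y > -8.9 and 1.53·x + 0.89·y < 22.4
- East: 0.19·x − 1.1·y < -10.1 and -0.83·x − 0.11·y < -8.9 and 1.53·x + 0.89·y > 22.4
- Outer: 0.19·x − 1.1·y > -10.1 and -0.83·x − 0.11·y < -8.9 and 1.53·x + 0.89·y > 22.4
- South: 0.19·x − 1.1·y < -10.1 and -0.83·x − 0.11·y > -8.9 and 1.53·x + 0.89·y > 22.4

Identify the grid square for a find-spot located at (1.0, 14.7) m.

0.19·1.0 − 1.1·14.7 = -15.980, which is < -10.1
-0.83·1.0 − 0.11·14.7 = -2.447, which is > -8.9
1.53·1.0 + 0.89·14.7 = 14.613, which is < 22.4
This sign pattern matches Lower.

Lower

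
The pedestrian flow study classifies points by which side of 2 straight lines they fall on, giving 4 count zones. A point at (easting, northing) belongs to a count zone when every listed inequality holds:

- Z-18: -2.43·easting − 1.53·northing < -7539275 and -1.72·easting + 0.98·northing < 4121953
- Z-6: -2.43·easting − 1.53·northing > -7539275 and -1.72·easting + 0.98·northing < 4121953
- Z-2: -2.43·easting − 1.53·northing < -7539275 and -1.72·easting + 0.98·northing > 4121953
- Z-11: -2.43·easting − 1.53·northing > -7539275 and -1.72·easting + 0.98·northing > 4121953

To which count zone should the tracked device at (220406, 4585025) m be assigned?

Z-18

-2.43·220406 − 1.53·4585025 = -7550674.830, which is < -7539275
-1.72·220406 + 0.98·4585025 = 4114226.180, which is < 4121953
This sign pattern matches Z-18.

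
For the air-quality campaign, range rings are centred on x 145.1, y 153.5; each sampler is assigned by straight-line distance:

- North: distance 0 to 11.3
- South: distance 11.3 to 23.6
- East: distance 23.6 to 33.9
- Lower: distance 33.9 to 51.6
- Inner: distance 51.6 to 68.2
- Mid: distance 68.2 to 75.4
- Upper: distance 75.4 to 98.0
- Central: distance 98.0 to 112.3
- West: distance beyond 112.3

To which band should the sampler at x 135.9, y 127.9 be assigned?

East

Distance = √((135.9−145.1)² + (127.9−153.5)²) = √(84.640 + 655.360) = 27.203.
23.6 ≤ 27.203 < 33.9 → East.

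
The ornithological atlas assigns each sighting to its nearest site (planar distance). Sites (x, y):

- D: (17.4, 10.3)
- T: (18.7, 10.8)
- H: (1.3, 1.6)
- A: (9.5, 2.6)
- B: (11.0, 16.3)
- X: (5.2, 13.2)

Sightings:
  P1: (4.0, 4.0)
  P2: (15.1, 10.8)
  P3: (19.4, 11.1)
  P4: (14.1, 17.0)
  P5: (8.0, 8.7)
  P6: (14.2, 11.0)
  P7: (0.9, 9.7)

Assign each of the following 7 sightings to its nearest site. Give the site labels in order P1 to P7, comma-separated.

H, D, T, B, X, D, X

P1 → H (d²=13.05)
P2 → D (d²=5.54)
P3 → T (d²=0.58)
P4 → B (d²=10.10)
P5 → X (d²=28.09)
P6 → D (d²=10.73)
P7 → X (d²=30.74)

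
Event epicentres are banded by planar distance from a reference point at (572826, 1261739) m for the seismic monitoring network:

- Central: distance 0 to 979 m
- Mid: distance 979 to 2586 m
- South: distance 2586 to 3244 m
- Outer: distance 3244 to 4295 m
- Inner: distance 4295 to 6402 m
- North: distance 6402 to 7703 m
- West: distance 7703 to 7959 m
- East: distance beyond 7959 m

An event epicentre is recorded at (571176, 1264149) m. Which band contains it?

South

Distance = √((571176−572826)² + (1264149−1261739)²) = √(2722500.000 + 5808100.000) = 2920.719 m.
2586 ≤ 2920.719 < 3244 → South.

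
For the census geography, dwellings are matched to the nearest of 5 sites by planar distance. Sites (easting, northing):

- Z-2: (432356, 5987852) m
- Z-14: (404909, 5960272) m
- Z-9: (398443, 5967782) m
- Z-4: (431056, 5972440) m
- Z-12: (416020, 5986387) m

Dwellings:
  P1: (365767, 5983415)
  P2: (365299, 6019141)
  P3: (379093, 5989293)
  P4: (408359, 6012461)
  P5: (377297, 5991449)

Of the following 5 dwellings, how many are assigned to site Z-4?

P1 → Z-9
P2 → Z-12
P3 → Z-9
P4 → Z-12
P5 → Z-9
0 of the 5 go to Z-4.

0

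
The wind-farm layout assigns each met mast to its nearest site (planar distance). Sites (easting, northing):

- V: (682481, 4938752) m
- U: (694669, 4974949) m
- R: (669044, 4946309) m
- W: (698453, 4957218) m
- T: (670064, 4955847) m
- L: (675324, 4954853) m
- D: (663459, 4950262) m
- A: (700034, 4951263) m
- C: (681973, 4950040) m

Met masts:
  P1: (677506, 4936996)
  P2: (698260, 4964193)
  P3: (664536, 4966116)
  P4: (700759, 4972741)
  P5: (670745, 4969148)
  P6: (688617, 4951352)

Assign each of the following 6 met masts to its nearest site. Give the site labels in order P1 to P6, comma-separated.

P1 → V (d²=27834161.00)
P2 → W (d²=48687874.00)
P3 → T (d²=136011145.00)
P4 → U (d²=41963364.00)
P5 → T (d²=177380362.00)
P6 → C (d²=45864080.00)

V, W, T, U, T, C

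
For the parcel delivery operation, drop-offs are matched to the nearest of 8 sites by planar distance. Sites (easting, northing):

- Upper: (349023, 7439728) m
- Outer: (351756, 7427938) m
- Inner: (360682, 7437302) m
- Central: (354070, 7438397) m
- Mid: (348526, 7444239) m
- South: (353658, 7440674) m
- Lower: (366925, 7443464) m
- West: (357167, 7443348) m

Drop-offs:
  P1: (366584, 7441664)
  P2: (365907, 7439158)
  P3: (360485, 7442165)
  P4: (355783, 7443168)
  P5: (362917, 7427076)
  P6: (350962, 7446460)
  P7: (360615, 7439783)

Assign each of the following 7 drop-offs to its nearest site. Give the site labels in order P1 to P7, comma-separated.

Lower, Lower, West, West, Inner, Mid, Inner

P1 → Lower (d²=3356281.00)
P2 → Lower (d²=19577960.00)
P3 → West (d²=12408613.00)
P4 → West (d²=1947856.00)
P5 → Inner (d²=109566301.00)
P6 → Mid (d²=10866937.00)
P7 → Inner (d²=6159850.00)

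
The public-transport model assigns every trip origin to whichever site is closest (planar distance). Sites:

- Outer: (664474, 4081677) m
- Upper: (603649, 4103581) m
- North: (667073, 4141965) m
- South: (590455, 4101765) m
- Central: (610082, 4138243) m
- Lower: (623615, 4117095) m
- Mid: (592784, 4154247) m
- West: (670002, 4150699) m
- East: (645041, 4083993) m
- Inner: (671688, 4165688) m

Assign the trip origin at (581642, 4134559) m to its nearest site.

Squared distances to each site:
Outer: 9657646148.000; Upper: 1443944533.000; North: 7353304597.000; South: 1153115405.000; Central: 822405456.000; Lower: 2066724025.000; Mid: 511761508.000; West: 8067989200.000; East: 6576353557.000; Inner: 9077296757.000.
Minimum at Mid.

Mid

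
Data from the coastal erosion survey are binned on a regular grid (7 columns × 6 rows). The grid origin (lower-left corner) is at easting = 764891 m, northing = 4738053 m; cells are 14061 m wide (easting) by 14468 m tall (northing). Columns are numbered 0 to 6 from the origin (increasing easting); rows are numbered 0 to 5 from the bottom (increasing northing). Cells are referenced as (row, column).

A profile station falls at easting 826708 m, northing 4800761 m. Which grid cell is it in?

(4, 4)

Column index: ⌊(826708 − 764891) / 14061⌋ = ⌊4.396⌋ = 4
Row offset from origin: ⌊(4800761 − 4738053) / 14468⌋ = ⌊4.334⌋ = 4 → row 4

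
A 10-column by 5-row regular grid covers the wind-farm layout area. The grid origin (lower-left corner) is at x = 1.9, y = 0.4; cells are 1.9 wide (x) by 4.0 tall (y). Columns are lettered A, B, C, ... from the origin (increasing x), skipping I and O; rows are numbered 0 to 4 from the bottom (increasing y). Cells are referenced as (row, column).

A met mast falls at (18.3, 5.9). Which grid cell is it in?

Column index: ⌊(18.3 − 1.9) / 1.9⌋ = ⌊8.632⌋ = 8 → column J
Row offset from origin: ⌊(5.9 − 0.4) / 4.0⌋ = ⌊1.375⌋ = 1 → row 1

(1, J)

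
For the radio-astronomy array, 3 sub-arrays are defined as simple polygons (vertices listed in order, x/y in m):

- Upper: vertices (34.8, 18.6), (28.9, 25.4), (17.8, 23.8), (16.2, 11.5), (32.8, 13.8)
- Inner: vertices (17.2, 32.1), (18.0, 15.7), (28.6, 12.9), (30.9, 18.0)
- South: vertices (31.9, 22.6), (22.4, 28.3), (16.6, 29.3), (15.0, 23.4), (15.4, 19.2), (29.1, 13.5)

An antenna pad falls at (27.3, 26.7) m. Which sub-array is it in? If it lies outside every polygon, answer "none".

Cast a ray rightward from (27.3, 26.7). For each polygon, the edges (by vertex number in listed order) whose endpoints lie on opposite sides of y = 26.7, where each meets that height, and whether that is right or left of the point:
Upper: no edge straddles that height → 0 crossings.
Inner: 1–2 at x≈17.46 (left), 4–1 at x≈22.45 (left) → 0 crossings.
South: 1–2 at x≈25.07 (left), 3–4 at x≈15.89 (left) → 0 crossings.
All counts are even, so the point lies outside every listed polygon.

none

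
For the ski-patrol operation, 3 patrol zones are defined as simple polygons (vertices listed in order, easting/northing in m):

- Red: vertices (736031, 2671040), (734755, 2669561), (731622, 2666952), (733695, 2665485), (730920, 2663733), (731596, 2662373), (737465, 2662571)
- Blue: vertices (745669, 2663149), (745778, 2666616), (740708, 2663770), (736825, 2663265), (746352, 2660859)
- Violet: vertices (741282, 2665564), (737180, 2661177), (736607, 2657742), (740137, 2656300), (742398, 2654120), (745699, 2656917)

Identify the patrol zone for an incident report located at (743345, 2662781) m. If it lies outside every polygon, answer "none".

Cast a ray rightward from (743345, 2662781). For each polygon, the edges (by vertex number in listed order) whose endpoints lie on opposite sides of northing = 2662781, where each meets that height, and whether that is right or left of the point:
Red: 5–6 at easting≈731393.2 (left), 7–1 at easting≈737429.4 (left) → 0 crossings.
Blue: 4–5 at easting≈738741.5 (left), 5–1 at easting≈745778.8 (right) → 1 crossing.
Violet: 1–2 at easting≈738679.8 (left), 6–1 at easting≈742703.6 (left) → 0 crossings.
Only Blue has an odd count, so the point is inside Blue.

Blue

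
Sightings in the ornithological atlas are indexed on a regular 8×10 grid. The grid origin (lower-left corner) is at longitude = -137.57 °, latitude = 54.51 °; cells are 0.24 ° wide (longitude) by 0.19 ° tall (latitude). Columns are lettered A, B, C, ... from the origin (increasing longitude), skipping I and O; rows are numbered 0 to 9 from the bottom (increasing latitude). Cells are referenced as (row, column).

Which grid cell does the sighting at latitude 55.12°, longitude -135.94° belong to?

(3, G)

Column index: ⌊(-135.94 − -137.57) / 0.24⌋ = ⌊6.792⌋ = 6 → column G
Row offset from origin: ⌊(55.12 − 54.51) / 0.19⌋ = ⌊3.211⌋ = 3 → row 3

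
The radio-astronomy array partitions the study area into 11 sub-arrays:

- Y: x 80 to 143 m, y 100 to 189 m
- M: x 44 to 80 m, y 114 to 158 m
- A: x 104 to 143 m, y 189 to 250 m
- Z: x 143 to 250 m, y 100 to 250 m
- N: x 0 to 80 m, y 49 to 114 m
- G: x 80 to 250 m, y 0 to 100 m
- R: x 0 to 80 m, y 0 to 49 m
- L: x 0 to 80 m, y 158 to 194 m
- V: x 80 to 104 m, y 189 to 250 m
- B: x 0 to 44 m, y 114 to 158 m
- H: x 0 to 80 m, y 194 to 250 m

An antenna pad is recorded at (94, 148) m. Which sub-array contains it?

The point has x = 94 and y = 148.
Only Y satisfies 80 ≤ x ≤ 143 and 100 ≤ y ≤ 189.

Y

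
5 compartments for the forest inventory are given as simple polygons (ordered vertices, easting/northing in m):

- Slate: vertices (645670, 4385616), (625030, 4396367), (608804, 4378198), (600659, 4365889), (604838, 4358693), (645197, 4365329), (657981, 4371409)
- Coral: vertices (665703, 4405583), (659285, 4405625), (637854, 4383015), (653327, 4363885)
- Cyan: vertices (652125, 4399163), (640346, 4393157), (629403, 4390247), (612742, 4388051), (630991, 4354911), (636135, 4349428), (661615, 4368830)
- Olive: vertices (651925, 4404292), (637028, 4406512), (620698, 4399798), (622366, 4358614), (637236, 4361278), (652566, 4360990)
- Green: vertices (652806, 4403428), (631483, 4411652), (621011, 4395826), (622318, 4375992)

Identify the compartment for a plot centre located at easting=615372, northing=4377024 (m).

Slate

Cast a ray rightward from (615372, 4377024). For each polygon, the edges (by vertex number in listed order) whose endpoints lie on opposite sides of northing = 4377024, where each meets that height, and whether that is right or left of the point:
Slate: 3–4 at easting≈608027.2 (left), 7–1 at easting≈653115.4 (right) → 1 crossing.
Coral: 3–4 at easting≈642699.7 (right), 4–1 at easting≈657226.7 (right) → 2 crossings.
Cyan: 4–5 at easting≈618814.2 (right), 7–1 at easting≈659051.4 (right) → 2 crossings.
Olive: 3–4 at easting≈621620.4 (right), 6–1 at easting≈652328.6 (right) → 2 crossings.
Green: 3–4 at easting≈622250.0 (right), 4–1 at easting≈623464.8 (right) → 2 crossings.
Only Slate has an odd count, so the point is inside Slate.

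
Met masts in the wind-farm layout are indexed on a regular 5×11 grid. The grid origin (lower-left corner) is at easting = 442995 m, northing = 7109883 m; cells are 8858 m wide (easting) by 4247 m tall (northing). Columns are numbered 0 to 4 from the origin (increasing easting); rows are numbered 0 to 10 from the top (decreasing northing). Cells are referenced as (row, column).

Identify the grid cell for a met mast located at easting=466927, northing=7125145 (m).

Column index: ⌊(466927 − 442995) / 8858⌋ = ⌊2.702⌋ = 2
Row offset from origin: ⌊(7125145 − 7109883) / 4247⌋ = ⌊3.594⌋ = 3 → row 7 (counted from top)

(7, 2)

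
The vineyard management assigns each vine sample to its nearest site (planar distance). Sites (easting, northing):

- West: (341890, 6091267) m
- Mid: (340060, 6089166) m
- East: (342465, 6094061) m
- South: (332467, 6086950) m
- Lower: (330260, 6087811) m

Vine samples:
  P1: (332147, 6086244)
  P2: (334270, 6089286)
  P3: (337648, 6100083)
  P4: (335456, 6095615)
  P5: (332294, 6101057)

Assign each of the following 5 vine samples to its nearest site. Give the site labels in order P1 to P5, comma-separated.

P1 → South (d²=600836.00)
P2 → South (d²=8707705.00)
P3 → East (d²=59467973.00)
P4 → East (d²=51540997.00)
P5 → East (d²=152393257.00)

South, South, East, East, East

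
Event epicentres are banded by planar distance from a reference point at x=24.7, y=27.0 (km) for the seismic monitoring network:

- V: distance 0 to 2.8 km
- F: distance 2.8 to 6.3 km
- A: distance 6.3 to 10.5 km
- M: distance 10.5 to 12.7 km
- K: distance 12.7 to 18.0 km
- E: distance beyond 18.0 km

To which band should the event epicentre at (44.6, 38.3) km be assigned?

E

Distance = √((44.6−24.7)² + (38.3−27.0)²) = √(396.010 + 127.690) = 22.884 km.
18.0 ≤ 22.884 < ∞ → E.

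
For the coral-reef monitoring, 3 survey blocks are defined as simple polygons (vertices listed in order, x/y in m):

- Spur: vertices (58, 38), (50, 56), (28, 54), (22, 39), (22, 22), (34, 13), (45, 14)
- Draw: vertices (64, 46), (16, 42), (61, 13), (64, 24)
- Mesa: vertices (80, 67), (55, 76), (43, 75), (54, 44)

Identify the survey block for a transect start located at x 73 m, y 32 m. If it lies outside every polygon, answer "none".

Cast a ray rightward from (73, 32). For each polygon, the edges (by vertex number in listed order) whose endpoints lie on opposite sides of y = 32, where each meets that height, and whether that is right or left of the point:
Spur: 4–5 at x≈22.0 (left), 7–1 at x≈54.8 (left) → 0 crossings.
Draw: 2–3 at x≈31.5 (left), 4–1 at x≈64.0 (left) → 0 crossings.
Mesa: no edge straddles that height → 0 crossings.
All counts are even, so the point lies outside every listed polygon.

none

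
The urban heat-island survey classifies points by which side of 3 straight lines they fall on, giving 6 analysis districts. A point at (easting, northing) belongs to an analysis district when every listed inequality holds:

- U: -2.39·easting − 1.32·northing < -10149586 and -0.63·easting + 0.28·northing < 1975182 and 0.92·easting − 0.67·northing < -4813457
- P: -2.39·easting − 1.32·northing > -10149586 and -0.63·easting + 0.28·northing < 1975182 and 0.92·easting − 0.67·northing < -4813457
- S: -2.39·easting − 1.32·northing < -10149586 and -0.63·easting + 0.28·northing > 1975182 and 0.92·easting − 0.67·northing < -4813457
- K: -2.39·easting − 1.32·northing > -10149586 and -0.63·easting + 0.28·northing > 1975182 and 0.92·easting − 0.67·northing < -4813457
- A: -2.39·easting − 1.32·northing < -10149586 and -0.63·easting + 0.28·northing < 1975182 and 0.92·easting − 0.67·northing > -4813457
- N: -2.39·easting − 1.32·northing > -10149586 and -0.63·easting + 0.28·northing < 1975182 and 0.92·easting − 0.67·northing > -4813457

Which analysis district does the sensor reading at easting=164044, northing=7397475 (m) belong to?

-2.39·164044 − 1.32·7397475 = -10156732.160, which is < -10149586
-0.63·164044 + 0.28·7397475 = 1967945.280, which is < 1975182
0.92·164044 − 0.67·7397475 = -4805387.770, which is > -4813457
This sign pattern matches A.

A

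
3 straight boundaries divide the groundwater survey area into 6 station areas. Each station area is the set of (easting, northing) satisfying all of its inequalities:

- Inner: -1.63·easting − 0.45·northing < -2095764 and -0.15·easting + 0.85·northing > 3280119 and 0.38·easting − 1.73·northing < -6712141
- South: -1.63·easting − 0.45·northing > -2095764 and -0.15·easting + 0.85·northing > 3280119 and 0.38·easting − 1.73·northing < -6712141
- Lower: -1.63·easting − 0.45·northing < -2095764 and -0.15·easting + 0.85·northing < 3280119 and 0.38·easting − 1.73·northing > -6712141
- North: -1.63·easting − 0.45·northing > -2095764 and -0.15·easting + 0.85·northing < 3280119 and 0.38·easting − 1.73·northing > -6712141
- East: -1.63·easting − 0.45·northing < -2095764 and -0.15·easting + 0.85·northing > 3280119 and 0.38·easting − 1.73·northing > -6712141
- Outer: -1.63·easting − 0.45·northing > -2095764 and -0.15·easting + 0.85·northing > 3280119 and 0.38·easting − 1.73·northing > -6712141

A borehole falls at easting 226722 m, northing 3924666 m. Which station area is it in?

-1.63·226722 − 0.45·3924666 = -2135656.560, which is < -2095764
-0.15·226722 + 0.85·3924666 = 3301957.800, which is > 3280119
0.38·226722 − 1.73·3924666 = -6703517.820, which is > -6712141
This sign pattern matches East.

East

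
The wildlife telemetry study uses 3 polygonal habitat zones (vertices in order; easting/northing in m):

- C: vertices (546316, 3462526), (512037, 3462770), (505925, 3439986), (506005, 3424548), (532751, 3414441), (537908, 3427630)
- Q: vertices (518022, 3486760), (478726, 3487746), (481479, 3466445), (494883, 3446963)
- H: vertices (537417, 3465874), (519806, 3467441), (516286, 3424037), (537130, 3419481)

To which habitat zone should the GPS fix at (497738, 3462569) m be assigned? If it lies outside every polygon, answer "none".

Cast a ray rightward from (497738, 3462569). For each polygon, the edges (by vertex number in listed order) whose endpoints lie on opposite sides of northing = 3462569, where each meets that height, and whether that is right or left of the point:
C: 1–2 at easting≈540275.0 (right), 2–3 at easting≈511983.1 (right) → 2 crossings.
Q: 3–4 at easting≈484145.8 (left), 4–1 at easting≈503956.7 (right) → 1 crossing.
H: 2–3 at easting≈519410.9 (right), 4–1 at easting≈537396.6 (right) → 2 crossings.
Only Q has an odd count, so the point is inside Q.

Q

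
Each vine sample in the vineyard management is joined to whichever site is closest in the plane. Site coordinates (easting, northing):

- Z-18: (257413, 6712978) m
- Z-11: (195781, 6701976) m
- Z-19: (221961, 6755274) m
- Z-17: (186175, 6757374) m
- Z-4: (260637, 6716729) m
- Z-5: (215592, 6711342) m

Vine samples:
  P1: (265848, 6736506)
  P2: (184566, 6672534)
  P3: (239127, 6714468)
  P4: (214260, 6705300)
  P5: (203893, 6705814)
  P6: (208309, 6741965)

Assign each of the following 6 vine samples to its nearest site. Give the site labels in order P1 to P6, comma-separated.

P1 → Z-4 (d²=418284250.00)
P2 → Z-11 (d²=992607589.00)
P3 → Z-18 (d²=336597896.00)
P4 → Z-5 (d²=38279988.00)
P5 → Z-11 (d²=80534788.00)
P6 → Z-19 (d²=363506585.00)

Z-4, Z-11, Z-18, Z-5, Z-11, Z-19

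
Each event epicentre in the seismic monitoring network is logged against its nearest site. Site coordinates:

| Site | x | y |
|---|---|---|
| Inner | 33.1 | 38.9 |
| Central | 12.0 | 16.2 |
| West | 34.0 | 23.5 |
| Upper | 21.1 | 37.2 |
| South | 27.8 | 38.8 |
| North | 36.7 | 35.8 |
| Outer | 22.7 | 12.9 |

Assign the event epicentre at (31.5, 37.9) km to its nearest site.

Inner

Squared distances to each site:
Inner: 3.560; Central: 851.140; West: 213.610; Upper: 108.650; South: 14.500; North: 31.450; Outer: 702.440.
Minimum at Inner.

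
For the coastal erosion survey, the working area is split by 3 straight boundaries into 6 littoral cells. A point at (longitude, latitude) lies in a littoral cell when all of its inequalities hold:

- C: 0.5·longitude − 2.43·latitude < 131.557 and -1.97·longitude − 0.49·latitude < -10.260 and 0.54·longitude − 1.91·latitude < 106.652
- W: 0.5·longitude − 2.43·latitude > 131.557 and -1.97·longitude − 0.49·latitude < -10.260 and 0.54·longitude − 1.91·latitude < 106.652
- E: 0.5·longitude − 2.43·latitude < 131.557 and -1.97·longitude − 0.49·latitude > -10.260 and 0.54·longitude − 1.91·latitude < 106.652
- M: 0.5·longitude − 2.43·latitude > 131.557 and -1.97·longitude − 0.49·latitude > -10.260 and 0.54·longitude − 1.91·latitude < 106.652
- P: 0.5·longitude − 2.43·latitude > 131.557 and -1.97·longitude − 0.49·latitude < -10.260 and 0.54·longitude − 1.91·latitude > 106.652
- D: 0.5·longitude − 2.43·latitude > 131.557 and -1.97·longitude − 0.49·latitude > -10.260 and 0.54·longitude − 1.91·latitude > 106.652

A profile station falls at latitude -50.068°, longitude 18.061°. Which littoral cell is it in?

C

0.5·18.061 − 2.43·-50.068 = 130.696, which is < 131.557
-1.97·18.061 − 0.49·-50.068 = -11.047, which is < -10.260
0.54·18.061 − 1.91·-50.068 = 105.383, which is < 106.652
This sign pattern matches C.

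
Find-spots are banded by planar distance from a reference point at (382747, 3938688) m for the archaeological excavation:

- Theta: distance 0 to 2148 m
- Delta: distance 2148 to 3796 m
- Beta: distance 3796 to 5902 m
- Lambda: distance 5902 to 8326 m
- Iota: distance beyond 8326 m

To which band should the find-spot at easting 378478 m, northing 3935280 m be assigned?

Beta

Distance = √((378478−382747)² + (3935280−3938688)²) = √(18224361.000 + 11614464.000) = 5462.493 m.
3796 ≤ 5462.493 < 5902 → Beta.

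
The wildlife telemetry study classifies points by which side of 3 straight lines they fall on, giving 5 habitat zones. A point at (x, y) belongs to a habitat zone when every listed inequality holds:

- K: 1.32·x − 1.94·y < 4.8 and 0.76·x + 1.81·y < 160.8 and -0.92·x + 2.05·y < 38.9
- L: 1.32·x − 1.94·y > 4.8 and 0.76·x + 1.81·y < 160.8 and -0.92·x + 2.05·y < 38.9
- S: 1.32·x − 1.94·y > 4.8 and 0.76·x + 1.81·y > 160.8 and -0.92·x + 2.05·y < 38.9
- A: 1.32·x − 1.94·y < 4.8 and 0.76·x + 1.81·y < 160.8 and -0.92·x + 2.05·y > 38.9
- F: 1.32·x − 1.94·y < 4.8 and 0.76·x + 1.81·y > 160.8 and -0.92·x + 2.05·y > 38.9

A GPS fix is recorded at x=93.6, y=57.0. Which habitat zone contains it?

1.32·93.6 − 1.94·57.0 = 12.972, which is > 4.8
0.76·93.6 + 1.81·57.0 = 174.306, which is > 160.8
-0.92·93.6 + 2.05·57.0 = 30.738, which is < 38.9
This sign pattern matches S.

S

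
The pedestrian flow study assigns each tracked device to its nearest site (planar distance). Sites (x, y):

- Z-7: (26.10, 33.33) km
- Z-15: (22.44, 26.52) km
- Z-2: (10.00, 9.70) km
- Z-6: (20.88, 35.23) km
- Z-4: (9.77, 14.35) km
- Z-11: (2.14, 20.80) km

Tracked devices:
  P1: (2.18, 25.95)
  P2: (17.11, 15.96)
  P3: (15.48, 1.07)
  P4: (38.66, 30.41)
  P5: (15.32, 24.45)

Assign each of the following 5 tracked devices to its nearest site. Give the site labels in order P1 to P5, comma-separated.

P1 → Z-11 (d²=26.52)
P2 → Z-4 (d²=56.47)
P3 → Z-2 (d²=104.51)
P4 → Z-7 (d²=166.28)
P5 → Z-15 (d²=54.98)

Z-11, Z-4, Z-2, Z-7, Z-15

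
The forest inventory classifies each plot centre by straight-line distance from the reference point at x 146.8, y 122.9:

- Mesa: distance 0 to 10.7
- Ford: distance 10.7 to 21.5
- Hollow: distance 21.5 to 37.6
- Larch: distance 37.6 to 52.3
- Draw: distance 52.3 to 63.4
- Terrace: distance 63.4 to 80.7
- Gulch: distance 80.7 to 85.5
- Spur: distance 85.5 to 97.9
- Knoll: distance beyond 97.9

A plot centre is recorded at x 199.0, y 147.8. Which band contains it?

Draw

Distance = √((199.0−146.8)² + (147.8−122.9)²) = √(2724.840 + 620.010) = 57.835.
52.3 ≤ 57.835 < 63.4 → Draw.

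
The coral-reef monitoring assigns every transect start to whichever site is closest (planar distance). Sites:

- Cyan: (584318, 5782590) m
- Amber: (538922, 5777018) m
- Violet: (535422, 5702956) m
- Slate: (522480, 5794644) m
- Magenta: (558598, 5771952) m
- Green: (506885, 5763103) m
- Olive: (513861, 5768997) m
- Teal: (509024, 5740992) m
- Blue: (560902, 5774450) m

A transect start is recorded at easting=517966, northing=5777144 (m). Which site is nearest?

Squared distances to each site:
Cyan: 4432246820.000; Amber: 439169812.000; Violet: 5808571280.000; Slate: 326626196.000; Magenta: 1677916288.000; Green: 319938242.000; Olive: 83224634.000; Teal: 1386926468.000; Blue: 1850757732.000.
Minimum at Olive.

Olive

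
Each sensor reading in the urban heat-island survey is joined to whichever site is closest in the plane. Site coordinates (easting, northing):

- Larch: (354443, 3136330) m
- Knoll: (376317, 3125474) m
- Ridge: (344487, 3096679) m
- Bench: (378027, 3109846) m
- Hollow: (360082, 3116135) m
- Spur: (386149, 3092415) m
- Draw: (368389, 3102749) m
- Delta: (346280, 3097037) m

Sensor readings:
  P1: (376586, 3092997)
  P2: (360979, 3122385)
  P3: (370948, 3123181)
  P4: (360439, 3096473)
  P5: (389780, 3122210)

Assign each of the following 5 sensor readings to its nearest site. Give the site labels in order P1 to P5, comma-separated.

Spur, Hollow, Knoll, Draw, Knoll

P1 → Spur (d²=91789693.00)
P2 → Hollow (d²=39867109.00)
P3 → Knoll (d²=34084010.00)
P4 → Draw (d²=102590676.00)
P5 → Knoll (d²=191906065.00)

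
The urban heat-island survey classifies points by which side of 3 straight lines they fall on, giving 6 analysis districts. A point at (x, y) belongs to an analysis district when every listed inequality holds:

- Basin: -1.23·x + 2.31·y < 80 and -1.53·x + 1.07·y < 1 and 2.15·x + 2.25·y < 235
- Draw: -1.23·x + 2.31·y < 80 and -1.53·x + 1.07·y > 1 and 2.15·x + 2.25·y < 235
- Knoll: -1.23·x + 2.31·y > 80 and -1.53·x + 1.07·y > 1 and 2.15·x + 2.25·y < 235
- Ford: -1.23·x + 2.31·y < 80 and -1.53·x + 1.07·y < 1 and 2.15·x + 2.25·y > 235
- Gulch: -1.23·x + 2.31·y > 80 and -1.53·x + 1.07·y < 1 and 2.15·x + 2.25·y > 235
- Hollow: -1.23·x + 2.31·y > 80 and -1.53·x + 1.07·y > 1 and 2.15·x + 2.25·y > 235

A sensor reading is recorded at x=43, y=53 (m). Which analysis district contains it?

Basin

-1.23·43 + 2.31·53 = 69.540, which is < 80
-1.53·43 + 1.07·53 = -9.080, which is < 1
2.15·43 + 2.25·53 = 211.700, which is < 235
This sign pattern matches Basin.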